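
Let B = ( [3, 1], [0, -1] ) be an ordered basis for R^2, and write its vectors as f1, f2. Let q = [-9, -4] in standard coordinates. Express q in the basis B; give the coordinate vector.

[-3, 1]

Write q = c_1 f1 + c_2 f2 and solve for the c_i.
System: 3c_1 + 0c_2 = -9, c_1 - c_2 = -4; solving gives c_1 = -3, c_2 = 1.
Check: -3f1 + f2 = [-9, -4].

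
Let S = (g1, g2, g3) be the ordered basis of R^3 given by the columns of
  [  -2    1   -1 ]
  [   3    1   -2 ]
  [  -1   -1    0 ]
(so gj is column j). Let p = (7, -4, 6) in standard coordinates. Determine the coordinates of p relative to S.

Write p = c_1 g1 + ... + c_3 g3 and solve for the c_i.
Row-reducing the augmented matrix [M | p] gives c = (-3, -3, -4).
Check: -3g1 - 3g2 - 4g3 = (7, -4, 6).

(-3, -3, -4)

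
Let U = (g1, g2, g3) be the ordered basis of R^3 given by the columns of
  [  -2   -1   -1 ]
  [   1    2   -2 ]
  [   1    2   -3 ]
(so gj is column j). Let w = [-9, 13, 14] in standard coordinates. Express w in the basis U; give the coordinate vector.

[w]_U is the unique c with M c = w, where M has columns g1, ..., g3.
Row-reducing the augmented matrix [M | w] gives c = (3, 4, -1).
Check: 3g1 + 4g2 - g3 = [-9, 13, 14].

[3, 4, -1]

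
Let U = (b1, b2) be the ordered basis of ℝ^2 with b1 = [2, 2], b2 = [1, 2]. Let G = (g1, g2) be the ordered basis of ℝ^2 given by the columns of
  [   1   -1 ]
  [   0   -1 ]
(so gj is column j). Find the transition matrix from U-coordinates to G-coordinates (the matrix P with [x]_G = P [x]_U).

Take x = bj: its U-coordinates are the j-th standard unit vector, so P e_j — column j of P — equals [bj]_G.
b1 = 0·g1 - 2g2, giving column 1 = [0, -2]; repeating for each j gives P = [[0, -1], [-2, -2]].

[[0, -1], [-2, -2]]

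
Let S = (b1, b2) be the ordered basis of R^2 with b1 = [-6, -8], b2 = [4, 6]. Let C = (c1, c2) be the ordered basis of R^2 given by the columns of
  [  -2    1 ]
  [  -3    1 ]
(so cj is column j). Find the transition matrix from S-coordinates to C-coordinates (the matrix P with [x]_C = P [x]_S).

[[2, -2], [-2, 0]]

Take x = bj: its S-coordinates are the j-th standard unit vector, so P e_j — column j of P — equals [bj]_C.
b1 = 2c1 - 2c2, giving column 1 = [2, -2]; repeating for each j gives P = [[2, -2], [-2, 0]].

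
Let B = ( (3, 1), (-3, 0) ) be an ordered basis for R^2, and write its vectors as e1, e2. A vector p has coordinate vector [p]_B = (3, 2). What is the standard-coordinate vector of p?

(3, 3)

By definition p = 3e1 + 2e2.
Summing componentwise gives (3, 3).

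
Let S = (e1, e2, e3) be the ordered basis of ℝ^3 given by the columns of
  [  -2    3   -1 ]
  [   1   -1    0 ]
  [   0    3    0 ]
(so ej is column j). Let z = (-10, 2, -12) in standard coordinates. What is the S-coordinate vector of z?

(-2, -4, 2)

[z]_S is the unique c with M c = z, where M has columns e1, ..., e3.
Solving this 3x3 system gives c = (-2, -4, 2).
Check: -2e1 - 4e2 + 2e3 = (-10, 2, -12).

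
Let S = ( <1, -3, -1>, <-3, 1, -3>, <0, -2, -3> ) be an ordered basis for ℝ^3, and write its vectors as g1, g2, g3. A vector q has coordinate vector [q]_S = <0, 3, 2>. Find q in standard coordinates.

<-9, -1, -15>

The coordinates say q = 0·g1 + 3g2 + 2g3; adding the scaled basis vectors gives <-9, -1, -15>.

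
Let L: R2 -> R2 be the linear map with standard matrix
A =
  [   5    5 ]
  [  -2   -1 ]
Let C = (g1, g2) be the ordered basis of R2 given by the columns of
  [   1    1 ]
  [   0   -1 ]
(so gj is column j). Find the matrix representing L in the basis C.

With P the matrix whose columns are g1, g2, [L]_C = P^(-1) A P.
Column by column: L(g1) = A g1 = <5, -2>; its C-coordinates <3, 2> give column 1.
Continuing for each basis vector yields [L]_C = [[3, -1], [2, 1]].

[[3, -1], [2, 1]]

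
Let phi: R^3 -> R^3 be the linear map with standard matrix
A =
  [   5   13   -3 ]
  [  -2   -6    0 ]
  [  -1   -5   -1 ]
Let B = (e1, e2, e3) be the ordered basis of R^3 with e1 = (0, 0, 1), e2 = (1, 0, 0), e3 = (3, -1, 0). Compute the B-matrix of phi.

[[-1, -1, 2], [-3, -1, 2], [0, 2, 0]]

With P the matrix whose columns are e1, ..., e3, [phi]_B = P^(-1) A P.
Column by column: phi(e1) = A e1 = (-3, 0, -1); its B-coordinates (-1, -3, 0) give column 1.
Continuing for each basis vector yields [phi]_B = [[-1, -1, 2], [-3, -1, 2], [0, 2, 0]].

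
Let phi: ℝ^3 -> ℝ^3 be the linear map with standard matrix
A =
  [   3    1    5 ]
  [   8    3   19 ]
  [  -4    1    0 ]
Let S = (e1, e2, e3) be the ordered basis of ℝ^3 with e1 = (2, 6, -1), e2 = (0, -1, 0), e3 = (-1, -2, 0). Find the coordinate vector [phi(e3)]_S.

Compute phi(e3) = A e3 = (-5, -14, 2) in standard coordinates.
Then write this in S-coordinates: solve for y in y_1 e1 + ... + y_3 e3 = (-5, -14, 2).
This gives y = (-2, 0, 1), which is column 3 of [phi]_S.

(-2, 0, 1)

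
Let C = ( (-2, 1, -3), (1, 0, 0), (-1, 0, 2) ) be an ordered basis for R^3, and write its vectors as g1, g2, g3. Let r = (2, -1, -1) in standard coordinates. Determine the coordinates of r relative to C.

(-1, -2, -2)

[r]_C is the unique c with M c = r, where M has columns g1, ..., g3.
Row-reducing the augmented matrix [M | r] gives c = (-1, -2, -2).
Check: -g1 - 2g2 - 2g3 = (2, -1, -1).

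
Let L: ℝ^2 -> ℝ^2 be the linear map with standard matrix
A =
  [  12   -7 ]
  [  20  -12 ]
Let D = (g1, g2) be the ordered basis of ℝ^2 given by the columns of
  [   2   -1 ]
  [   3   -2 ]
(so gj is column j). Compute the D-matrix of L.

[[2, 0], [1, -2]]

Let P have columns g1, g2. Then [L]_D = P^(-1) A P.
Here det P = -1, so P^(-1) is integer; computing A P first and then P^(-1)(A P) gives [[2, 0], [1, -2]].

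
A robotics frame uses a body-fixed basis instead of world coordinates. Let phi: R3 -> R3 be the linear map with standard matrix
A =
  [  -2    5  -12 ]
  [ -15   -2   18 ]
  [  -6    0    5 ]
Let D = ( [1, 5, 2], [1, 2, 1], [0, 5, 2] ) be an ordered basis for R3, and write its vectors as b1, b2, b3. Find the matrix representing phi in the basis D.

[[1, -1, 3], [-2, -3, -2], [2, 2, 3]]

The j-th column of [phi]_D is [phi(bj)]_D.
phi(b1) = A b1 = [-1, 11, 4] = b1 - 2b2 + 2b3, so column 1 is [1, -2, 2].
Repeating for b2, b3 and assembling the columns gives [[1, -1, 3], [-2, -3, -2], [2, 2, 3]].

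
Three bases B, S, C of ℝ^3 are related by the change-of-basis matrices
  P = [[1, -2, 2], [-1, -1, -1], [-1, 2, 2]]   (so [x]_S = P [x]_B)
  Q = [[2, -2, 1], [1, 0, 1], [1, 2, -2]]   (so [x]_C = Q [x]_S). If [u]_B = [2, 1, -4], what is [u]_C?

[-26, -16, 10]

Apply P to get S-coordinates [-8, 1, -8], then Q to get C-coordinates.
The result is [u]_C = [-26, -16, 10].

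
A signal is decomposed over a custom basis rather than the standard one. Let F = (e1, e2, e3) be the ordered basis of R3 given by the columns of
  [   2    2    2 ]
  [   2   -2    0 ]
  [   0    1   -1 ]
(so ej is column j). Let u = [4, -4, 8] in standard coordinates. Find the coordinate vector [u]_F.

[2, 4, -4]

We seek scalars with c_1 e1 + ... + c_3 e3 = u; equivalently solve M c = u where the columns of M are e1, ..., e3.
Gaussian elimination on [M | u] yields c = (2, 4, -4).
Check: 2e1 + 4e2 - 4e3 = [4, -4, 8].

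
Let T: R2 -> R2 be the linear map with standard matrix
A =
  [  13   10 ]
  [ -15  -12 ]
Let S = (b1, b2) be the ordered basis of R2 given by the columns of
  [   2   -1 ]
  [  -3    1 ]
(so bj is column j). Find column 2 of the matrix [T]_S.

<0, 3>

Compute T(b2) = A b2 = <-3, 3> in standard coordinates.
Then write this in S-coordinates: solve for y in y_1 b1 + y_2 b2 = <-3, 3>.
This gives y = <0, 3>, which is column 2 of [T]_S.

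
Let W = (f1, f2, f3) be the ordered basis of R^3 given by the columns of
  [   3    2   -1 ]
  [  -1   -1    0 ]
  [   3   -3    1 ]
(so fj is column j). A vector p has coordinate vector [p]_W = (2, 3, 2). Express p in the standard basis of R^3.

By definition p = 2f1 + 3f2 + 2f3.
Summing componentwise gives (10, -5, -1).

(10, -5, -1)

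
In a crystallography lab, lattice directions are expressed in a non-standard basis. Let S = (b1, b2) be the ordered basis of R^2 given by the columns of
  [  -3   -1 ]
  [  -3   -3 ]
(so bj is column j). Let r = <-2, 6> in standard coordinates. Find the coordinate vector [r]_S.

We seek scalars with c_1 b1 + c_2 b2 = r; equivalently solve M c = r where the columns of M are b1, b2.
System: -3c_1 - c_2 = -2, -3c_1 - 3c_2 = 6; solving gives c_1 = 2, c_2 = -4.
Check: 2b1 - 4b2 = <-2, 6>.

<2, -4>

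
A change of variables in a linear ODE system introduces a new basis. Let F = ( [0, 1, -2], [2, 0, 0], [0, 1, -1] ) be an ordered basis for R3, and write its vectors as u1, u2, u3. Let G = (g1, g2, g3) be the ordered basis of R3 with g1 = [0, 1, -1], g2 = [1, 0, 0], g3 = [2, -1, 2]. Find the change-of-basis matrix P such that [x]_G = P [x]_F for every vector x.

[[0, 0, 1], [2, 2, 0], [-1, 0, 0]]

Let M have columns uj and N have columns gj. Then for every x, N [x]_G = x = M [x]_F, so P = N^(-1) M.
Since det N = -1, N^(-1) has integer entries; multiplying gives P = [[0, 0, 1], [2, 2, 0], [-1, 0, 0]].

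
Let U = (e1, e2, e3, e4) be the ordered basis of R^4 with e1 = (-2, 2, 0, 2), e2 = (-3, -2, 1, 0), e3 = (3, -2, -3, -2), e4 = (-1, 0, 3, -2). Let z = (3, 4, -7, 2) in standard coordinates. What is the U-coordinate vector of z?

[z]_U is the unique c with M c = z, where M has columns e1, ..., e4.
Solving this 4x4 system gives c = (3, -1, 2, 0).
Check: 3e1 - e2 + 2e3 + 0·e4 = (3, 4, -7, 2).

(3, -1, 2, 0)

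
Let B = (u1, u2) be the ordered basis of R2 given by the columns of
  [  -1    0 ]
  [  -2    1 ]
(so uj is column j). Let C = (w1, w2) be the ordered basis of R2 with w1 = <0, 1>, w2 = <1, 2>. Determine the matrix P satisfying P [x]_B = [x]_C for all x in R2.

[[0, 1], [-1, 0]]

Column j of P is [uj]_C, since P maps B-coordinates to C-coordinates.
Expressing u1 in C: u1 = 0·w1 - w2, so column 1 of P is <0, -1>.
Doing the same for each uj gives P = [[0, 1], [-1, 0]].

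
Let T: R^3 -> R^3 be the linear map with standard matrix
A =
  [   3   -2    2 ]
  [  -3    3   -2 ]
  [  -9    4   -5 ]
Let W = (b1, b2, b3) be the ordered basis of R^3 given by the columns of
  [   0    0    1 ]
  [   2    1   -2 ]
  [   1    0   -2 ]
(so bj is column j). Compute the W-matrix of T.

The j-th column of [T]_W is [T(bj)]_W.
T(b1) = A b1 = [-2, 4, 3] = -b1 + 2b2 - 2b3, so column 1 is [-1, 2, -2].
Repeating for b2, b3 and assembling the columns gives [[-1, 0, -1], [2, -1, 3], [-2, -2, 3]].

[[-1, 0, -1], [2, -1, 3], [-2, -2, 3]]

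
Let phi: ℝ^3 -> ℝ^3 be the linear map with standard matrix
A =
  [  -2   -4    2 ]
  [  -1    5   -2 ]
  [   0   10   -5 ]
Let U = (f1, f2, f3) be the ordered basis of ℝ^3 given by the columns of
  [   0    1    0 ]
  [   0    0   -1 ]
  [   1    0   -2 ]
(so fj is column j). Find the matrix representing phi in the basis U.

[[-1, 2, 2], [2, -2, 0], [2, 1, 1]]

The j-th column of [phi]_U is [phi(fj)]_U.
phi(f1) = A f1 = [2, -2, -5] = -f1 + 2f2 + 2f3, so column 1 is [-1, 2, 2].
Repeating for f2, f3 and assembling the columns gives [[-1, 2, 2], [2, -2, 0], [2, 1, 1]].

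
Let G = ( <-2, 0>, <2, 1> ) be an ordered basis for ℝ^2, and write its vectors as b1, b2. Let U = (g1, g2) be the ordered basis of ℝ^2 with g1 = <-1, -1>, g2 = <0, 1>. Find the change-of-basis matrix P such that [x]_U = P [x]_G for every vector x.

Let M have columns bj and N have columns gj. Then for every x, N [x]_U = x = M [x]_G, so P = N^(-1) M.
Since det N = -1, N^(-1) has integer entries; multiplying gives P = [[2, -2], [2, -1]].

[[2, -2], [2, -1]]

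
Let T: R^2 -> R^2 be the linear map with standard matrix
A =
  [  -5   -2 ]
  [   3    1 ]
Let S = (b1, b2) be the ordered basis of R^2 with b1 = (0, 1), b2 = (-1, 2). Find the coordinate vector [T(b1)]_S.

Column 1 of [T]_S is the S-coordinate vector of T(b1).
In standard coordinates T(b1) = A b1 = (-2, 1).
Converting to S: (-2, 1) = -3b1 + 2b2, so the coordinate vector is (-3, 2).

(-3, 2)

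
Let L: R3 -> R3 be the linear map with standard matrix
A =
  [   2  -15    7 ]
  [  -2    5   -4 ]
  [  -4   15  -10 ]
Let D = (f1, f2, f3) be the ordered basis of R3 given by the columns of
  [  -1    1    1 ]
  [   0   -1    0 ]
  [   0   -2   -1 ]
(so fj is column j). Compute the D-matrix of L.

With P the matrix whose columns are f1, ..., f3, [L]_D = P^(-1) A P.
Column by column: L(f1) = A f1 = <-2, 2, 4>; its D-coordinates <0, -2, 0> give column 1.
Continuing for each basis vector yields [L]_D = [[0, -3, 1], [-2, -1, -2], [0, 1, -2]].

[[0, -3, 1], [-2, -1, -2], [0, 1, -2]]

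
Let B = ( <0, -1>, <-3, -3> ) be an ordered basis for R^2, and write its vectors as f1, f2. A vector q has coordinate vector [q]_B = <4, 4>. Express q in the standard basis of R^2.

By definition q = 4f1 + 4f2.
Summing componentwise gives <-12, -16>.

<-12, -16>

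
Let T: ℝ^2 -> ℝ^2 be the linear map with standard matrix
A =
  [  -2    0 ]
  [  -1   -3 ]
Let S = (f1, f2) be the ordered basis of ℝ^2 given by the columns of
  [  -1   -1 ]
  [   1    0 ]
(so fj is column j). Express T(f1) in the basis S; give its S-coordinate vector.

Column 1 of [T]_S is the S-coordinate vector of T(f1).
In standard coordinates T(f1) = A f1 = (2, -2).
Converting to S: (2, -2) = -2f1 + 0·f2, so the coordinate vector is (-2, 0).

(-2, 0)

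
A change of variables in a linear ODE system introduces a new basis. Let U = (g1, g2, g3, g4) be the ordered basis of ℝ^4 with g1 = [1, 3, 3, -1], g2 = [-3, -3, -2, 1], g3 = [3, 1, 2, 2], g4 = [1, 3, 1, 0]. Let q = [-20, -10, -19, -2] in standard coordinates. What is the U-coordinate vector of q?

[-3, 3, -4, 4]

[q]_U is the unique c with M c = q, where M has columns g1, ..., g4.
Solving this 4x4 system gives c = (-3, 3, -4, 4).
Check: -3g1 + 3g2 - 4g3 + 4g4 = [-20, -10, -19, -2].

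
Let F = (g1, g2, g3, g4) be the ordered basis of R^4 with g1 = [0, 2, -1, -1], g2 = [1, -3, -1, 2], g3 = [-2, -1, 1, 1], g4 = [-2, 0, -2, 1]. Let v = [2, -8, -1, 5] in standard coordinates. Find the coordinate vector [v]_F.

We seek scalars with c_1 g1 + ... + c_4 g4 = v; equivalently solve M c = v where the columns of M are g1, ..., g4.
Gaussian elimination on [M | v] yields c = (-1, 2, 0, 0).
Check: -g1 + 2g2 + 0·g3 + 0·g4 = [2, -8, -1, 5].

[-1, 2, 0, 0]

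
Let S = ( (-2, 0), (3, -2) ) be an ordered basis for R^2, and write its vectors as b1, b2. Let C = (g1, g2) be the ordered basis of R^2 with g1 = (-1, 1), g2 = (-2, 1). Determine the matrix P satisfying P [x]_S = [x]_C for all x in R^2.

[[-2, -1], [2, -1]]

Let M have columns bj and N have columns gj. Then for every x, N [x]_C = x = M [x]_S, so P = N^(-1) M.
Since det N = 1, N^(-1) has integer entries; multiplying gives P = [[-2, -1], [2, -1]].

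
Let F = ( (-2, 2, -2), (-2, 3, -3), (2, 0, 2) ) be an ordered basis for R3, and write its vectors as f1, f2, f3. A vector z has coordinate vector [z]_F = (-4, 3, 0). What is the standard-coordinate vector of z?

(2, 1, -1)

z = M [z]_F, where M has columns f1, ..., f3.
Carrying out the matrix-vector product, z = (2, 1, -1).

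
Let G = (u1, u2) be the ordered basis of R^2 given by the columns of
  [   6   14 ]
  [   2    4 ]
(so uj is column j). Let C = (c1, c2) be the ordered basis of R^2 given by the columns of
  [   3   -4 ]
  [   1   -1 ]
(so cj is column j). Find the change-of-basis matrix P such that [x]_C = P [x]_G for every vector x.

Let M have columns uj and N have columns cj. Then for every x, N [x]_C = x = M [x]_G, so P = N^(-1) M.
Since det N = 1, N^(-1) has integer entries; multiplying gives P = [[2, 2], [0, -2]].

[[2, 2], [0, -2]]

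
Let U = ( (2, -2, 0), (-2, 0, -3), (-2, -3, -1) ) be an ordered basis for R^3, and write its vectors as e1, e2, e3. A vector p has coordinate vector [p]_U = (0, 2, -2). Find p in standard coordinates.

(0, 6, -4)

p = M [p]_U, where M has columns e1, ..., e3.
Carrying out the matrix-vector product, p = (0, 6, -4).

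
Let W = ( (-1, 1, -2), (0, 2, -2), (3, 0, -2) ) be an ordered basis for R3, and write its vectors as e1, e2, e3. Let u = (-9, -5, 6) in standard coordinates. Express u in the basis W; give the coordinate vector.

(3, -4, -2)

We seek scalars with c_1 e1 + ... + c_3 e3 = u; equivalently solve M c = u where the columns of M are e1, ..., e3.
Gaussian elimination on [M | u] yields c = (3, -4, -2).
Check: 3e1 - 4e2 - 2e3 = (-9, -5, 6).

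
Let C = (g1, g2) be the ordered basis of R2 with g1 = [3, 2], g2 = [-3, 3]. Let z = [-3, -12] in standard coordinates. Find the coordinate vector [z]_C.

[-3, -2]

Write z = c_1 g1 + c_2 g2 and solve for the c_i.
System: 3c_1 - 3c_2 = -3, 2c_1 + 3c_2 = -12; solving gives c_1 = -3, c_2 = -2.
Check: -3g1 - 2g2 = [-3, -12].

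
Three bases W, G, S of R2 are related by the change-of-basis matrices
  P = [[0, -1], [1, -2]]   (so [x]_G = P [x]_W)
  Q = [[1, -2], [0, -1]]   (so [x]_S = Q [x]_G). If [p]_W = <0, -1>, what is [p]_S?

Composing the changes, [p]_S = Q P [p]_W.
Q P = [[-2, 3], [-1, 2]]; applying this to <0, -1> gives <-3, -2>.

<-3, -2>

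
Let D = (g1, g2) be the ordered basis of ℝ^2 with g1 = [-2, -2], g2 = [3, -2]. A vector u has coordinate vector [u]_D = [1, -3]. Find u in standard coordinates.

[-11, 4]

By definition u = g1 - 3g2.
Summing componentwise gives [-11, 4].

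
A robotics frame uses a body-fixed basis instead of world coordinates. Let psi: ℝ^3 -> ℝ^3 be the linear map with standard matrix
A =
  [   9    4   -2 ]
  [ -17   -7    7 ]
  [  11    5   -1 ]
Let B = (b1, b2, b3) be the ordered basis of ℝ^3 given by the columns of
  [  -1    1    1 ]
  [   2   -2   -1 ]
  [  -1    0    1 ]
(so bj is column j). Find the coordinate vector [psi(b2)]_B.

Compute psi(b2) = A b2 = [1, -3, 1] in standard coordinates.
Then write this in B-coordinates: solve for y in y_1 b1 + ... + y_3 b3 = [1, -3, 1].
This gives y = [-2, 0, -1], which is column 2 of [psi]_B.

[-2, 0, -1]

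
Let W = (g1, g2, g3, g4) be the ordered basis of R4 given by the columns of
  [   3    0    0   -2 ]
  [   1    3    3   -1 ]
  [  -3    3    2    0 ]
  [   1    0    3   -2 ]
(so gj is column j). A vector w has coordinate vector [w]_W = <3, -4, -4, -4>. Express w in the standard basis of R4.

<17, -17, -29, -1>

w = M [w]_W, where M has columns g1, ..., g4.
Carrying out the matrix-vector product, w = <17, -17, -29, -1>.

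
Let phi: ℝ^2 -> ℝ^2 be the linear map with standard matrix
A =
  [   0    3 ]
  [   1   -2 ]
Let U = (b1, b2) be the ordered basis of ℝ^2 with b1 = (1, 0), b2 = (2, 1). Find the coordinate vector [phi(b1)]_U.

(-2, 1)

Compute phi(b1) = A b1 = (0, 1) in standard coordinates.
Then write this in U-coordinates: solve for y in y_1 b1 + y_2 b2 = (0, 1).
This gives y = (-2, 1), which is column 1 of [phi]_U.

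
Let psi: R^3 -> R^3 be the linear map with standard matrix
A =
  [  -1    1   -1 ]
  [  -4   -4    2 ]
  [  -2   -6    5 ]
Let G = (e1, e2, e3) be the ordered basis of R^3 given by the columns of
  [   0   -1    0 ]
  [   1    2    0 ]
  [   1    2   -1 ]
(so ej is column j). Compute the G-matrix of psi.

[[-2, 2, 0], [0, -1, -1], [-1, 0, 3]]

With P the matrix whose columns are e1, ..., e3, [psi]_G = P^(-1) A P.
Column by column: psi(e1) = A e1 = <0, -2, -1>; its G-coordinates <-2, 0, -1> give column 1.
Continuing for each basis vector yields [psi]_G = [[-2, 2, 0], [0, -1, -1], [-1, 0, 3]].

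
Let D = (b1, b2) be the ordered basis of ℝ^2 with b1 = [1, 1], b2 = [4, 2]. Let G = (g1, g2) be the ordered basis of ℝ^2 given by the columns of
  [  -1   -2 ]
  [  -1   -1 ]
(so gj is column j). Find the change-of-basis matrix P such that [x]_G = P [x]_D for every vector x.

[[-1, 0], [0, -2]]

Column j of P is [bj]_G, since P maps D-coordinates to G-coordinates.
Expressing b1 in G: b1 = -g1 + 0·g2, so column 1 of P is [-1, 0].
Doing the same for each bj gives P = [[-1, 0], [0, -2]].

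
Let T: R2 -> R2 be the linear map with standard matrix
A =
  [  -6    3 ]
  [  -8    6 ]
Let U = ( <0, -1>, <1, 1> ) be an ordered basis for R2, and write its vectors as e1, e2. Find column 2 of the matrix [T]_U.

Compute T(e2) = A e2 = <-3, -2> in standard coordinates.
Then write this in U-coordinates: solve for y in y_1 e1 + y_2 e2 = <-3, -2>.
This gives y = <-1, -3>, which is column 2 of [T]_U.

<-1, -3>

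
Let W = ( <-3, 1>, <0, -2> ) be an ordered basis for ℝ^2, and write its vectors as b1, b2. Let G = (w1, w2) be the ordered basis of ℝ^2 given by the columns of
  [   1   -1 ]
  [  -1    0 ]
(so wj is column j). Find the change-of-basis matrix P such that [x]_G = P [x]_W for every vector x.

[[-1, 2], [2, 2]]

Take x = bj: its W-coordinates are the j-th standard unit vector, so P e_j — column j of P — equals [bj]_G.
b1 = -w1 + 2w2, giving column 1 = <-1, 2>; repeating for each j gives P = [[-1, 2], [2, 2]].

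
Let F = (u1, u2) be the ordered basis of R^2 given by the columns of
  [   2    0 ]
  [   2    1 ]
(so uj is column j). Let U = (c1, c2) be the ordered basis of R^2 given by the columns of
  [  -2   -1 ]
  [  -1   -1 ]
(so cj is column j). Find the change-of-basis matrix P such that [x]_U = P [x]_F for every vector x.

[[0, 1], [-2, -2]]

Let M have columns uj and N have columns cj. Then for every x, N [x]_U = x = M [x]_F, so P = N^(-1) M.
Since det N = 1, N^(-1) has integer entries; multiplying gives P = [[0, 1], [-2, -2]].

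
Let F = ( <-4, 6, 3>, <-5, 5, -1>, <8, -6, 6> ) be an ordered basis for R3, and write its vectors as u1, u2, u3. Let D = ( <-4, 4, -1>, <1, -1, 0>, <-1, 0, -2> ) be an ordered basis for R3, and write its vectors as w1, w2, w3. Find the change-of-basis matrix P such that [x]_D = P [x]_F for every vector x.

Let M have columns uj and N have columns wj. Then for every x, N [x]_D = x = M [x]_F, so P = N^(-1) M.
Since det N = 1, N^(-1) has integer entries; multiplying gives P = [[1, 1, -2], [-2, -1, -2], [-2, 0, -2]].

[[1, 1, -2], [-2, -1, -2], [-2, 0, -2]]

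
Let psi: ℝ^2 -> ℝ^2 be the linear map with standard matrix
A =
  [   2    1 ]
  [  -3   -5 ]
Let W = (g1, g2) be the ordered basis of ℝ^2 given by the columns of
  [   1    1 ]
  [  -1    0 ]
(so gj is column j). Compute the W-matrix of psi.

With P the matrix whose columns are g1, g2, [psi]_W = P^(-1) A P.
Column by column: psi(g1) = A g1 = <1, 2>; its W-coordinates <-2, 3> give column 1.
Continuing for each basis vector yields [psi]_W = [[-2, 3], [3, -1]].

[[-2, 3], [3, -1]]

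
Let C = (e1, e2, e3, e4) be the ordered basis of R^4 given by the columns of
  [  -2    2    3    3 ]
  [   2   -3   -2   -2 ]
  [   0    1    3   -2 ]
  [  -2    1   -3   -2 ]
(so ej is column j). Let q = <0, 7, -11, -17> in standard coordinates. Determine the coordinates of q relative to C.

We seek scalars with c_1 e1 + ... + c_4 e4 = q; equivalently solve M c = q where the columns of M are e1, ..., e4.
Row-reducing the augmented matrix [M | q] gives c = (3, -3, 0, 4).
Check: 3e1 - 3e2 + 0·e3 + 4e4 = <0, 7, -11, -17>.

<3, -3, 0, 4>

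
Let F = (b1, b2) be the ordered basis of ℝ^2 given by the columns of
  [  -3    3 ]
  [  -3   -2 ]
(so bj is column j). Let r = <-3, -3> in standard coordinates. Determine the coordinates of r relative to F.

Write r = c_1 b1 + c_2 b2 and solve for the c_i.
System: -3c_1 + 3c_2 = -3, -3c_1 - 2c_2 = -3; solving gives c_1 = 1, c_2 = 0.
Check: b1 + 0·b2 = <-3, -3>.

<1, 0>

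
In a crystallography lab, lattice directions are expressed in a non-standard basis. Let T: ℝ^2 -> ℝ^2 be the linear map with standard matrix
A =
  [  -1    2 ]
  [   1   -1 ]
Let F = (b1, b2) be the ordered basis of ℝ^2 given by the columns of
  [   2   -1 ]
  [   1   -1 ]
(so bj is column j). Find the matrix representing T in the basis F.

[[-1, -1], [-2, -1]]

The j-th column of [T]_F is [T(bj)]_F.
T(b1) = A b1 = [0, 1] = -b1 - 2b2, so column 1 is [-1, -2].
Repeating for b2 and assembling the columns gives [[-1, -1], [-2, -1]].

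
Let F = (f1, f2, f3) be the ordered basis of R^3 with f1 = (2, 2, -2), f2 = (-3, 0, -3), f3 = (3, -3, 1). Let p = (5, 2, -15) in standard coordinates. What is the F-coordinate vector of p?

(4, 3, 2)

[p]_F is the unique c with M c = p, where M has columns f1, ..., f3.
Gaussian elimination on [M | p] yields c = (4, 3, 2).
Check: 4f1 + 3f2 + 2f3 = (5, 2, -15).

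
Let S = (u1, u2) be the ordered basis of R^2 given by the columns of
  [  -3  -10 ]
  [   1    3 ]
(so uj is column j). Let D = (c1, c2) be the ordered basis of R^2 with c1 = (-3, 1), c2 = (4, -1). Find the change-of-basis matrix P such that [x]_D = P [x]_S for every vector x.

[[1, 2], [0, -1]]

Column j of P is [uj]_D, since P maps S-coordinates to D-coordinates.
Expressing u1 in D: u1 = c1 + 0·c2, so column 1 of P is (1, 0).
Doing the same for each uj gives P = [[1, 2], [0, -1]].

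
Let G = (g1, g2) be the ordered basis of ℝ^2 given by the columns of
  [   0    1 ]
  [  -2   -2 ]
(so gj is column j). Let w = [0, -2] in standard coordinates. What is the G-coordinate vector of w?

Write w = c_1 g1 + c_2 g2 and solve for the c_i.
System: 0c_1 + c_2 = 0, -2c_1 - 2c_2 = -2; solving gives c_1 = 1, c_2 = 0.
Check: g1 + 0·g2 = [0, -2].

[1, 0]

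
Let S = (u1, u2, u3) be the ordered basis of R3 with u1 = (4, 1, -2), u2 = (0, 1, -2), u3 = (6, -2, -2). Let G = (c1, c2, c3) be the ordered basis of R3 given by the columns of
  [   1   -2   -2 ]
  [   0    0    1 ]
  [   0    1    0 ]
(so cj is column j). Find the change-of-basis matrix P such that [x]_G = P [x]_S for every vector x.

[[2, -2, -2], [-2, -2, -2], [1, 1, -2]]

Let M have columns uj and N have columns cj. Then for every x, N [x]_G = x = M [x]_S, so P = N^(-1) M.
Since det N = -1, N^(-1) has integer entries; multiplying gives P = [[2, -2, -2], [-2, -2, -2], [1, 1, -2]].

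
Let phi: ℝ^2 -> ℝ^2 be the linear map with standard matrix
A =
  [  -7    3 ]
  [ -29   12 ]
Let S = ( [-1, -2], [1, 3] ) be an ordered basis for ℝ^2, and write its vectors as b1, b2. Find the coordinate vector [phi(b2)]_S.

Compute phi(b2) = A b2 = [2, 7] in standard coordinates.
Then write this in S-coordinates: solve for y in y_1 b1 + y_2 b2 = [2, 7].
This gives y = [1, 3], which is column 2 of [phi]_S.

[1, 3]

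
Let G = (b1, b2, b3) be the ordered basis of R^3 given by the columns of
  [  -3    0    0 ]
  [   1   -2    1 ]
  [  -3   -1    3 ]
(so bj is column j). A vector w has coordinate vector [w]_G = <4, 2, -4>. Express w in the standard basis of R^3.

By definition w = 4b1 + 2b2 - 4b3.
Summing componentwise gives <-12, -4, -26>.

<-12, -4, -26>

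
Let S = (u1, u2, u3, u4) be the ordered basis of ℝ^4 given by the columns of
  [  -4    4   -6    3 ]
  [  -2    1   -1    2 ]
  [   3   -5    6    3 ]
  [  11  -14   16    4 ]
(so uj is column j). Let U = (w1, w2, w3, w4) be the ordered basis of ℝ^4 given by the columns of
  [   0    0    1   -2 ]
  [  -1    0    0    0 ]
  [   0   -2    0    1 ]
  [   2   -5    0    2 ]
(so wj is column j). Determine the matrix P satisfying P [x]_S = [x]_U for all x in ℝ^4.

[[2, -1, 1, -2], [-1, 2, -2, -2], [-2, 2, -2, 1], [1, -1, 2, -1]]

Let M have columns uj and N have columns wj. Then for every x, N [x]_U = x = M [x]_S, so P = N^(-1) M.
Since det N = -1, N^(-1) has integer entries; multiplying gives P = [[2, -1, 1, -2], [-1, 2, -2, -2], [-2, 2, -2, 1], [1, -1, 2, -1]].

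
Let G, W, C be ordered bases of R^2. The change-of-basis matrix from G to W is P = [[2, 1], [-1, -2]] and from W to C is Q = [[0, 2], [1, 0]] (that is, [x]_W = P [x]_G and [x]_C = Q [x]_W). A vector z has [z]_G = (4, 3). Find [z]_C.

First [z]_W = P [z]_G = (11, -10).
Then [z]_C = Q [z]_W = (-20, 11).

(-20, 11)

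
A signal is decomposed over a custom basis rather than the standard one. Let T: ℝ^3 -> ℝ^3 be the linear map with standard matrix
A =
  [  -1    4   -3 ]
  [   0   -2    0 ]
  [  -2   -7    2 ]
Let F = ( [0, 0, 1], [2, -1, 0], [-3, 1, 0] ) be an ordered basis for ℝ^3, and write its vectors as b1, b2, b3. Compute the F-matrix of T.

[[2, 3, -1], [3, 0, -1], [3, 2, -3]]

The j-th column of [T]_F is [T(bj)]_F.
T(b1) = A b1 = [-3, 0, 2] = 2b1 + 3b2 + 3b3, so column 1 is [2, 3, 3].
Repeating for b2, b3 and assembling the columns gives [[2, 3, -1], [3, 0, -1], [3, 2, -3]].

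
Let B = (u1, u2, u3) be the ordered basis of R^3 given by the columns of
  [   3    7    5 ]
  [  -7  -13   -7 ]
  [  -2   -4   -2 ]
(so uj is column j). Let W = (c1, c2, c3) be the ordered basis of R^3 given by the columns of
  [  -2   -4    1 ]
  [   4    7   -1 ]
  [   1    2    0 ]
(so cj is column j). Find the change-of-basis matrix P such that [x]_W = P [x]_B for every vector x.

Let M have columns uj and N have columns cj. Then for every x, N [x]_W = x = M [x]_B, so P = N^(-1) M.
Since det N = 1, N^(-1) has integer entries; multiplying gives P = [[-2, 0, 2], [0, -2, -2], [-1, -1, 1]].

[[-2, 0, 2], [0, -2, -2], [-1, -1, 1]]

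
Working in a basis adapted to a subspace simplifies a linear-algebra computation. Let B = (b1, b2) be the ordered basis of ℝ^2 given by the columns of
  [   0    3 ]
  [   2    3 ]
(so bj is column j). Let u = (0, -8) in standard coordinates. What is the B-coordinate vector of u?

(-4, 0)

Write u = c_1 b1 + c_2 b2 and solve for the c_i.
System: 0c_1 + 3c_2 = 0, 2c_1 + 3c_2 = -8; solving gives c_1 = -4, c_2 = 0.
Check: -4b1 + 0·b2 = (0, -8).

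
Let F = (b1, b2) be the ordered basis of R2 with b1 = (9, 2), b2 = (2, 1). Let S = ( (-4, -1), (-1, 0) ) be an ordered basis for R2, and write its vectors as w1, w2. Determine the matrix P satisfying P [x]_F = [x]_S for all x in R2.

Let M have columns bj and N have columns wj. Then for every x, N [x]_S = x = M [x]_F, so P = N^(-1) M.
Since det N = -1, N^(-1) has integer entries; multiplying gives P = [[-2, -1], [-1, 2]].

[[-2, -1], [-1, 2]]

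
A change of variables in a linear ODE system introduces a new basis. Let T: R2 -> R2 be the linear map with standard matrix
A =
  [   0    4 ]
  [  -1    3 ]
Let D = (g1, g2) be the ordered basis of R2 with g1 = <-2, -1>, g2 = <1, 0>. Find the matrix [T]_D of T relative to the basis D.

[[1, 1], [-2, 2]]

The j-th column of [T]_D is [T(gj)]_D.
T(g1) = A g1 = <-4, -1> = g1 - 2g2, so column 1 is <1, -2>.
Repeating for g2 and assembling the columns gives [[1, 1], [-2, 2]].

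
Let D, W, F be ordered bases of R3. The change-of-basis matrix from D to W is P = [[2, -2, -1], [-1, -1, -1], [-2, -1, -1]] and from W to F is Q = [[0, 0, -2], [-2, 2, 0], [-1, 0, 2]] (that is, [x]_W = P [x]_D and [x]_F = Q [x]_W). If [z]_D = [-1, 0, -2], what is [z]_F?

[-8, 6, 8]

Apply P to get W-coordinates [0, 3, 4], then Q to get F-coordinates.
The result is [z]_F = [-8, 6, 8].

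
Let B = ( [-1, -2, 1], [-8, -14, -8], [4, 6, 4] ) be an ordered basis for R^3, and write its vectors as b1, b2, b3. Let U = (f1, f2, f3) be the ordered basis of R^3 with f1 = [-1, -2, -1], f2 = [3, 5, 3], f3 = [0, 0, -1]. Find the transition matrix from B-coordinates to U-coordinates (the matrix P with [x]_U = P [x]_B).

Take x = bj: its B-coordinates are the j-th standard unit vector, so P e_j — column j of P — equals [bj]_U.
b1 = f1 + 0·f2 - 2f3, giving column 1 = [1, 0, -2]; repeating for each j gives P = [[1, 2, 2], [0, -2, 2], [-2, 0, 0]].

[[1, 2, 2], [0, -2, 2], [-2, 0, 0]]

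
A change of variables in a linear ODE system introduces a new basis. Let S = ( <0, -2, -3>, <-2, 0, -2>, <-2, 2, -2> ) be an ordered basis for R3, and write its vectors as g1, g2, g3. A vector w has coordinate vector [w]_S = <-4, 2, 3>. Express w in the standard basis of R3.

w = M [w]_S, where M has columns g1, ..., g3.
Carrying out the matrix-vector product, w = <-10, 14, 2>.

<-10, 14, 2>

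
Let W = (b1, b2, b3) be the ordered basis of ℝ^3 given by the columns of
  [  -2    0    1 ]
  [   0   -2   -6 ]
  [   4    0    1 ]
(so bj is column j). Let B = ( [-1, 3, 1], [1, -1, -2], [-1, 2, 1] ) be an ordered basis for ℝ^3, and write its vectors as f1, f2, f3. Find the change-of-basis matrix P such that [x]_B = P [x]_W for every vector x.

[[-2, -2, -2], [-2, 0, -2], [2, 2, -1]]

Let M have columns bj and N have columns fj. Then for every x, N [x]_B = x = M [x]_W, so P = N^(-1) M.
Since det N = 1, N^(-1) has integer entries; multiplying gives P = [[-2, -2, -2], [-2, 0, -2], [2, 2, -1]].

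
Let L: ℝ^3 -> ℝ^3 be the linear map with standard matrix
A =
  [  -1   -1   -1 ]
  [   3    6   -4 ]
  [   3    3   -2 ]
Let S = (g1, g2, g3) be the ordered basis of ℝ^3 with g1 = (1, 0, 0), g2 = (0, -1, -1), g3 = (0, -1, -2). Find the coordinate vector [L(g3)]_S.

(3, -3, 1)

Column 3 of [L]_S is the S-coordinate vector of L(g3).
In standard coordinates L(g3) = A g3 = (3, 2, 1).
Converting to S: (3, 2, 1) = 3g1 - 3g2 + g3, so the coordinate vector is (3, -3, 1).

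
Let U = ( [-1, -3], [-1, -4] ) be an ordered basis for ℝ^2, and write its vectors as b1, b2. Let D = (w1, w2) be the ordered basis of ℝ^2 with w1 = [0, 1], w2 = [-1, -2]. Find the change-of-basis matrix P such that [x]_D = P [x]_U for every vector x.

Take x = bj: its U-coordinates are the j-th standard unit vector, so P e_j — column j of P — equals [bj]_D.
b1 = -w1 + w2, giving column 1 = [-1, 1]; repeating for each j gives P = [[-1, -2], [1, 1]].

[[-1, -2], [1, 1]]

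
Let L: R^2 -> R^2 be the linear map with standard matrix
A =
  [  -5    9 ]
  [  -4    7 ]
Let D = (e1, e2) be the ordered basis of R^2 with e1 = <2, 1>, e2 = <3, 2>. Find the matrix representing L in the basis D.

Let P have columns e1, e2. Then [L]_D = P^(-1) A P.
Here det P = 1, so P^(-1) is integer; computing A P first and then P^(-1)(A P) gives [[1, 0], [-1, 1]].

[[1, 0], [-1, 1]]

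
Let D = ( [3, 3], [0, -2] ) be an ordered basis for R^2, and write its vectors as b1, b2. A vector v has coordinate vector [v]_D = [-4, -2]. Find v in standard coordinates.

[-12, -8]

By definition v = -4b1 - 2b2.
Summing componentwise gives [-12, -8].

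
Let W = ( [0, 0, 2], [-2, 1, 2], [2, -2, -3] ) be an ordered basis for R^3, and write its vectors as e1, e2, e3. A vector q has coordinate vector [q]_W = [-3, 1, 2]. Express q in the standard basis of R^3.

[2, -3, -10]

By definition q = -3e1 + e2 + 2e3.
Summing componentwise gives [2, -3, -10].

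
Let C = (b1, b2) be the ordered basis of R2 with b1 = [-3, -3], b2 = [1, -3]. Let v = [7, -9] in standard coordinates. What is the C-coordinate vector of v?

We seek scalars with c_1 b1 + c_2 b2 = v; equivalently solve M c = v where the columns of M are b1, b2.
System: -3c_1 + c_2 = 7, -3c_1 - 3c_2 = -9; solving gives c_1 = -1, c_2 = 4.
Check: -b1 + 4b2 = [7, -9].

[-1, 4]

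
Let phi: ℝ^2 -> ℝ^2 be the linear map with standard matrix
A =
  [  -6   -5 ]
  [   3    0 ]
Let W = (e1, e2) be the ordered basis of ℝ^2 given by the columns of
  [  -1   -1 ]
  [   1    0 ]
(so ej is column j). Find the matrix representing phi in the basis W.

[[-3, -3], [2, -3]]

The j-th column of [phi]_W is [phi(ej)]_W.
phi(e1) = A e1 = (1, -3) = -3e1 + 2e2, so column 1 is (-3, 2).
Repeating for e2 and assembling the columns gives [[-3, -3], [2, -3]].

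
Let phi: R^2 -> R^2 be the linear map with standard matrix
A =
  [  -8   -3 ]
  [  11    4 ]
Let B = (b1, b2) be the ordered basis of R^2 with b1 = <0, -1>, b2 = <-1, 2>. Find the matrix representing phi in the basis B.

With P the matrix whose columns are b1, b2, [phi]_B = P^(-1) A P.
Column by column: phi(b1) = A b1 = <3, -4>; its B-coordinates <-2, -3> give column 1.
Continuing for each basis vector yields [phi]_B = [[-2, -1], [-3, -2]].

[[-2, -1], [-3, -2]]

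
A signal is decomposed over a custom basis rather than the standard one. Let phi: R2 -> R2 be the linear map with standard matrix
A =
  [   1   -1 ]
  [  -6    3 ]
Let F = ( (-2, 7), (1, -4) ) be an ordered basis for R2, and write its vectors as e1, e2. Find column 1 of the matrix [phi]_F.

(3, -3)

Column 1 of [phi]_F is the F-coordinate vector of phi(e1).
In standard coordinates phi(e1) = A e1 = (-9, 33).
Converting to F: (-9, 33) = 3e1 - 3e2, so the coordinate vector is (3, -3).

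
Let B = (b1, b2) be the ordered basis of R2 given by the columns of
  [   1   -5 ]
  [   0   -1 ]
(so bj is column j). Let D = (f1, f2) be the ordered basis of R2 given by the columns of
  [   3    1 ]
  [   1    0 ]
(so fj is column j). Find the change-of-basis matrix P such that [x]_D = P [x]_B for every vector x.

[[0, -1], [1, -2]]

Column j of P is [bj]_D, since P maps B-coordinates to D-coordinates.
Expressing b1 in D: b1 = 0·f1 + f2, so column 1 of P is (0, 1).
Doing the same for each bj gives P = [[0, -1], [1, -2]].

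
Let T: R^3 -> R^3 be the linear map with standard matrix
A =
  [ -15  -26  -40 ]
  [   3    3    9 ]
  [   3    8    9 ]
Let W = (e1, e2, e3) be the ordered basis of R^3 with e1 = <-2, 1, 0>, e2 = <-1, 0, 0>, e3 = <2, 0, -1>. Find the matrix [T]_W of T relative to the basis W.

[[-3, -3, -3], [-2, -3, 2], [-2, 3, 3]]

Let P have columns e1, ..., e3. Then [T]_W = P^(-1) A P.
Here det P = -1, so P^(-1) is integer; computing A P first and then P^(-1)(A P) gives [[-3, -3, -3], [-2, -3, 2], [-2, 3, 3]].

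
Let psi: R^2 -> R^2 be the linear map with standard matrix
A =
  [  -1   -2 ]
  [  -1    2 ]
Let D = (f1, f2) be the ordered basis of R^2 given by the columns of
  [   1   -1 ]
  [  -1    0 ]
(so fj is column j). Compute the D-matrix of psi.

With P the matrix whose columns are f1, f2, [psi]_D = P^(-1) A P.
Column by column: psi(f1) = A f1 = <1, -3>; its D-coordinates <3, 2> give column 1.
Continuing for each basis vector yields [psi]_D = [[3, -1], [2, -2]].

[[3, -1], [2, -2]]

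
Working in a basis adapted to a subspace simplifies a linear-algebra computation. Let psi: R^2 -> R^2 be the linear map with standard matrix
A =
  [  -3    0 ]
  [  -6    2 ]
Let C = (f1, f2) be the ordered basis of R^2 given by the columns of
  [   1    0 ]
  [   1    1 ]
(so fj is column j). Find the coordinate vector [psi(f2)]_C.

<0, 2>

Column 2 of [psi]_C is the C-coordinate vector of psi(f2).
In standard coordinates psi(f2) = A f2 = <0, 2>.
Converting to C: <0, 2> = 0·f1 + 2f2, so the coordinate vector is <0, 2>.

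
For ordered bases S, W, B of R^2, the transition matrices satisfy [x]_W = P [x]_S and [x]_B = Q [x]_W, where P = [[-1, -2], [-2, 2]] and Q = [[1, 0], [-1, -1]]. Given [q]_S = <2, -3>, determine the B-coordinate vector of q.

<4, 6>

Composing the changes, [q]_B = Q P [q]_S.
Q P = [[-1, -2], [3, 0]]; applying this to <2, -3> gives <4, 6>.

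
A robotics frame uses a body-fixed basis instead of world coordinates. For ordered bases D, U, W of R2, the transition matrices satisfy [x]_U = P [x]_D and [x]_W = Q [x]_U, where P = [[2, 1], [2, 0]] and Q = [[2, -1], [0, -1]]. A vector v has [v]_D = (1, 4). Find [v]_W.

(10, -2)

First [v]_U = P [v]_D = (6, 2).
Then [v]_W = Q [v]_U = (10, -2).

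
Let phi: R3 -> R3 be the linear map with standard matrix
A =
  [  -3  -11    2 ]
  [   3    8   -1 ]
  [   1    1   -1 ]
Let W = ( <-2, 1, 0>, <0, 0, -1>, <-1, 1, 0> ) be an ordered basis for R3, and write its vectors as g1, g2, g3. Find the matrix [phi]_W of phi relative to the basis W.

With P the matrix whose columns are g1, ..., g3, [phi]_W = P^(-1) A P.
Column by column: phi(g1) = A g1 = <-5, 2, -1>; its W-coordinates <3, 1, -1> give column 1.
Continuing for each basis vector yields [phi]_W = [[3, 1, 3], [1, -1, 0], [-1, 0, 2]].

[[3, 1, 3], [1, -1, 0], [-1, 0, 2]]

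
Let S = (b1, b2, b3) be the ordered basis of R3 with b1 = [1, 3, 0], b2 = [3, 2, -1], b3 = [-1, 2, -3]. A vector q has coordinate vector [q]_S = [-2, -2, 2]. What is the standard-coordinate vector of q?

By definition q = -2b1 - 2b2 + 2b3.
Summing componentwise gives [-10, -6, -4].

[-10, -6, -4]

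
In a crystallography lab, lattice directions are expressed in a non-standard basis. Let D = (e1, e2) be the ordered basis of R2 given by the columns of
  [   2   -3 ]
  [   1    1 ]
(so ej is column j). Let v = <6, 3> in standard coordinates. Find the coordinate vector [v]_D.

<3, 0>

We seek scalars with c_1 e1 + c_2 e2 = v; equivalently solve M c = v where the columns of M are e1, e2.
System: 2c_1 - 3c_2 = 6, c_1 + c_2 = 3; solving gives c_1 = 3, c_2 = 0.
Check: 3e1 + 0·e2 = <6, 3>.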